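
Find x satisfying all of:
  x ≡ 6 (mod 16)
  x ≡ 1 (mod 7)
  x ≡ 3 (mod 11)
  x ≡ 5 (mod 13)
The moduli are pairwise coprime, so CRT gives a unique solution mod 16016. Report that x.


Product of moduli M = 16 · 7 · 11 · 13 = 16016.
Merge one congruence at a time:
  Start: x ≡ 6 (mod 16).
  Combine with x ≡ 1 (mod 7); new modulus lcm = 112.
    Write x = 6 + 16·t and substitute into x ≡ 1 (mod 7): 16·t ≡ 1 − 6 = -5 (mod 7).
    Reduce coefficients mod 7: 2·t ≡ 2 (mod 7).
    The inverse of 2 mod 7 is 4 (since 2·4 = 8 = 1·7 + 1), so t ≡ 4·2 = 8 ≡ 1 (mod 7).
    Then x = 6 + 16·1 = 22, valid modulo lcm(16, 7) = 112: x ≡ 22 (mod 112).
  Combine with x ≡ 3 (mod 11); new modulus lcm = 1232.
    Write x = 22 + 112·t and substitute into x ≡ 3 (mod 11): 112·t ≡ 3 − 22 = -19 (mod 11).
    Reduce coefficients mod 11: 2·t ≡ 3 (mod 11).
    The inverse of 2 mod 11 is 6 (since 2·6 = 12 = 1·11 + 1), so t ≡ 6·3 = 18 ≡ 7 (mod 11).
    Then x = 22 + 112·7 = 806, valid modulo lcm(112, 11) = 1232: x ≡ 806 (mod 1232).
  Combine with x ≡ 5 (mod 13); new modulus lcm = 16016.
    Write x = 806 + 1232·t and substitute into x ≡ 5 (mod 13): 1232·t ≡ 5 − 806 = -801 (mod 13).
    Reduce coefficients mod 13: 10·t ≡ 5 (mod 13).
    The inverse of 10 mod 13 is 4 (since 10·4 = 40 = 3·13 + 1), so t ≡ 4·5 = 20 ≡ 7 (mod 13).
    Then x = 806 + 1232·7 = 9430, valid modulo lcm(1232, 13) = 16016: x ≡ 9430 (mod 16016).
Verify against each original: 9430 mod 16 = 6, 9430 mod 7 = 1, 9430 mod 11 = 3, 9430 mod 13 = 5.

x ≡ 9430 (mod 16016).


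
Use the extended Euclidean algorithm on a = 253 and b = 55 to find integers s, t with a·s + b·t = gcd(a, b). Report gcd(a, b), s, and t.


Euclidean algorithm on (253, 55) — divide until remainder is 0:
  253 = 4 · 55 + 33
  55 = 1 · 33 + 22
  33 = 1 · 22 + 11
  22 = 2 · 11 + 0
gcd(253, 55) = 11.
Track Bezout coefficients alongside the remainders: start with r₀ = 253 = a·1 + b·0 (s = 1, t = 0) and r₁ = 55 = a·0 + b·1 (s = 0, t = 1); each new remainder r_{k+1} = r_{k-1} − q_k·r_k inherits s_{k+1} = s_{k-1} − q_k·s_k, t_{k+1} = t_{k-1} − q_k·t_k, so r_k = a·s_k + b·t_k at every step:
  q = 4: r = 33, s = 1 − 4·0 = 1, t = 0 − 4·1 = -4  (check: 253·1 + 55·(-4) = 33)
  q = 1: r = 22, s = 0 − 1·1 = -1, t = 1 − 1·(-4) = 5  (check: 253·(-1) + 55·5 = 22)
  q = 1: r = 11, s = 1 − 1·(-1) = 2, t = -4 − 1·5 = -9  (check: 253·2 + 55·(-9) = 11)
The row with r = 11 (the gcd) gives the Bezout coefficients s = 2, t = -9.
Result: 253 · (2) + 55 · (-9) = 11.

gcd(253, 55) = 11; s = 2, t = -9 (check: 253·2 + 55·(-9) = 11).


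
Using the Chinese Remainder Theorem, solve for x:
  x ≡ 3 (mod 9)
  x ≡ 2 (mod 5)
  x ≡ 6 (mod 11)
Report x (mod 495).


Moduli 9, 5, 11 are pairwise coprime; by CRT there is a unique solution modulo M = 9 · 5 · 11 = 495.
Solve pairwise, accumulating the modulus:
  Start with x ≡ 3 (mod 9).
  Combine with x ≡ 2 (mod 5): since gcd(9, 5) = 1, we get a unique residue mod 45.
    Write x = 3 + 9·t and substitute into x ≡ 2 (mod 5): 9·t ≡ 2 − 3 = -1 (mod 5).
    Reduce coefficients mod 5: 4·t ≡ 4 (mod 5).
    The inverse of 4 mod 5 is 4 (since 4·4 = 16 = 3·5 + 1), so t ≡ 4·4 = 16 ≡ 1 (mod 5).
    Then x = 3 + 9·1 = 12, valid modulo lcm(9, 5) = 45: x ≡ 12 (mod 45).
  Combine with x ≡ 6 (mod 11): since gcd(45, 11) = 1, we get a unique residue mod 495.
    Write x = 12 + 45·t and substitute into x ≡ 6 (mod 11): 45·t ≡ 6 − 12 = -6 (mod 11).
    Reduce coefficients mod 11: 1·t ≡ 5 (mod 11).
    So t ≡ 5 (mod 11).
    Then x = 12 + 45·5 = 237, valid modulo lcm(45, 11) = 495: x ≡ 237 (mod 495).
Verify: 237 mod 9 = 3 ✓, 237 mod 5 = 2 ✓, 237 mod 11 = 6 ✓.

x ≡ 237 (mod 495).


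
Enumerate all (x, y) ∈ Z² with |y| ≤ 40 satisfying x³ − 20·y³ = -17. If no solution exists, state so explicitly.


The equation is x³ - 20y³ = -17. For fixed y, x³ = 20·y³ − 17, so a solution requires the RHS to be a perfect cube.
Strategy: iterate y from -40 to 40, compute RHS = 20·y³ − 17, and check whether it is a (positive or negative) perfect cube.
Check small values of y:
  y = 0: RHS = -17 is not a perfect cube.
  y = 1: RHS = 3 is not a perfect cube.
  y = -1: RHS = -37 is not a perfect cube.
  y = 2: RHS = 143 is not a perfect cube.
  y = -2: RHS = -177 is not a perfect cube.
  y = 3: RHS = 523 is not a perfect cube.
  y = -3: RHS = -557 is not a perfect cube.
Continuing the search up to |y| = 40 finds no solutions either.
No (x, y) in the scanned range satisfies the equation.

No integer solutions with |y| ≤ 40.


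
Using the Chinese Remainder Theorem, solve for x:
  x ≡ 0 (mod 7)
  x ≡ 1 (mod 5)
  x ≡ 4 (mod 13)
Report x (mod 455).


Moduli 7, 5, 13 are pairwise coprime; by CRT there is a unique solution modulo M = 7 · 5 · 13 = 455.
Solve pairwise, accumulating the modulus:
  Start with x ≡ 0 (mod 7).
  Combine with x ≡ 1 (mod 5): since gcd(7, 5) = 1, we get a unique residue mod 35.
    Write x = 0 + 7·t and substitute into x ≡ 1 (mod 5): 7·t ≡ 1 − 0 = 1 (mod 5).
    Reduce coefficients mod 5: 2·t ≡ 1 (mod 5).
    The inverse of 2 mod 5 is 3 (since 2·3 = 6 = 1·5 + 1), so t ≡ 3·1 = 3 ≡ 3 (mod 5).
    Then x = 0 + 7·3 = 21, valid modulo lcm(7, 5) = 35: x ≡ 21 (mod 35).
  Combine with x ≡ 4 (mod 13): since gcd(35, 13) = 1, we get a unique residue mod 455.
    Write x = 21 + 35·t and substitute into x ≡ 4 (mod 13): 35·t ≡ 4 − 21 = -17 (mod 13).
    Reduce coefficients mod 13: 9·t ≡ 9 (mod 13).
    The inverse of 9 mod 13 is 3 (since 9·3 = 27 = 2·13 + 1), so t ≡ 3·9 = 27 ≡ 1 (mod 13).
    Then x = 21 + 35·1 = 56, valid modulo lcm(35, 13) = 455: x ≡ 56 (mod 455).
Verify: 56 mod 7 = 0 ✓, 56 mod 5 = 1 ✓, 56 mod 13 = 4 ✓.

x ≡ 56 (mod 455).


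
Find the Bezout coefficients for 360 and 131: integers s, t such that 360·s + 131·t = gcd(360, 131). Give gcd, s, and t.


Euclidean algorithm on (360, 131) — divide until remainder is 0:
  360 = 2 · 131 + 98
  131 = 1 · 98 + 33
  98 = 2 · 33 + 32
  33 = 1 · 32 + 1
  32 = 32 · 1 + 0
gcd(360, 131) = 1.
Track Bezout coefficients alongside the remainders: start with r₀ = 360 = a·1 + b·0 (s = 1, t = 0) and r₁ = 131 = a·0 + b·1 (s = 0, t = 1); each new remainder r_{k+1} = r_{k-1} − q_k·r_k inherits s_{k+1} = s_{k-1} − q_k·s_k, t_{k+1} = t_{k-1} − q_k·t_k, so r_k = a·s_k + b·t_k at every step:
  q = 2: r = 98, s = 1 − 2·0 = 1, t = 0 − 2·1 = -2  (check: 360·1 + 131·(-2) = 98)
  q = 1: r = 33, s = 0 − 1·1 = -1, t = 1 − 1·(-2) = 3  (check: 360·(-1) + 131·3 = 33)
  q = 2: r = 32, s = 1 − 2·(-1) = 3, t = -2 − 2·3 = -8  (check: 360·3 + 131·(-8) = 32)
  q = 1: r = 1, s = -1 − 1·3 = -4, t = 3 − 1·(-8) = 11  (check: 360·(-4) + 131·11 = 1)
The row with r = 1 (the gcd) gives the Bezout coefficients s = -4, t = 11.
Result: 360 · (-4) + 131 · (11) = 1.

gcd(360, 131) = 1; s = -4, t = 11 (check: 360·(-4) + 131·11 = 1).


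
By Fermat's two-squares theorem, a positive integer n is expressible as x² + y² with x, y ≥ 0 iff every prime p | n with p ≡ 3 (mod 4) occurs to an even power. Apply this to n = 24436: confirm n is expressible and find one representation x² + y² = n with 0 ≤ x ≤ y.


Step 1: Factor n = 24436 = 2^2 · 41 · 149.
Step 2: Check the mod-4 condition on each prime factor: 2 = 2 (special); 41 ≡ 1 (mod 4), exponent 1; 149 ≡ 1 (mod 4), exponent 1.
All primes ≡ 3 (mod 4) appear to even exponent (or don't appear), so by the two-squares theorem n IS expressible as a sum of two squares.
Step 3: Build a representation. Group n = k² · m with k = 2 and m = 41 · 149 = 6109 (a product of primes ≡ 1 (mod 4)); a representation of m scales to one of n via (k·x)² + (k·y)² = k²(x² + y²). Each prime p ≡ 1 (mod 4) is itself a sum of two squares; find a² by testing p − a² for a perfect square:
  41: 41 − 1² = 40, 41 − 2² = 37, 41 − 3² = 32, 41 − 4² = 25 = 5² ⇒ 41 = 4² + 5².
  149: 149 − 1² = 148, 149 − 2² = 145, 149 − 3² = 140, 149 − 4² = 133, 149 − 5² = 124, 149 − 6² = 113, 149 − 7² = 100 = 10² ⇒ 149 = 7² + 10².
  Combine using the Brahmagupta–Fibonacci identity (a² + b²)(c² + d²) = (ac − bd)² + (ad + bc)² = (ac + bd)² + (ad − bc)²:
  41 · 149 = 6109: from (4² + 5²)(7² + 10²), take (4·7 − 5·10, 4·10 + 5·7) = (28 − 50, 40 + 35) = (-22, 75); dropping signs (only squares matter) gives (22, 75); check 22² + 75² = 484 + 5625 = 6109 ✓.
  Scale by k = 2: (2·22, 2·75) = (44, 150).
Step 4: Order so x ≤ y and verify: 44² + 150² = 1936 + 22500 = 24436 = n. ✓

n = 24436 = 44² + 150² (one valid representation with x ≤ y).


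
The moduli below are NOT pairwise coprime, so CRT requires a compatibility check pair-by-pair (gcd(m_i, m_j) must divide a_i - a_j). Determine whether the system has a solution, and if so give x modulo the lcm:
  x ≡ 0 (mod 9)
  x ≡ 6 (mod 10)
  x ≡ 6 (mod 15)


Moduli 9, 10, 15 are not pairwise coprime, so CRT works modulo lcm(m_i) when all pairwise compatibility conditions hold.
Pairwise compatibility: gcd(m_i, m_j) must divide a_i - a_j for every pair.
Merge one congruence at a time:
  Start: x ≡ 0 (mod 9).
  Combine with x ≡ 6 (mod 10): gcd(9, 10) = 1; 6 - 0 = 6, which IS divisible by 1, so compatible.
    Write x = 0 + 9·t and substitute into x ≡ 6 (mod 10): 9·t ≡ 6 − 0 = 6 (mod 10).
    The inverse of 9 mod 10 is 9 (since 9·9 = 81 = 8·10 + 1), so t ≡ 9·6 = 54 ≡ 4 (mod 10).
    Then x = 0 + 9·4 = 36, valid modulo lcm(9, 10) = 90: x ≡ 36 (mod 90).
  Combine with x ≡ 6 (mod 15): gcd(90, 15) = 15; 6 - 36 = -30, which IS divisible by 15, so compatible.
    Write x = 36 + 90·t and substitute into x ≡ 6 (mod 15): 90·t ≡ 6 − 36 = -30 (mod 15).
    Divide the congruence (and modulus) by g = 15: 6·t ≡ -2 (mod 1).
    Modulo 1 every t works; take t = 0.
    Then x = 36 + 90·0 = 36, valid modulo lcm(90, 15) = 90: x ≡ 36 (mod 90).
Verify: 36 mod 9 = 0, 36 mod 10 = 6, 36 mod 15 = 6.

x ≡ 36 (mod 90).


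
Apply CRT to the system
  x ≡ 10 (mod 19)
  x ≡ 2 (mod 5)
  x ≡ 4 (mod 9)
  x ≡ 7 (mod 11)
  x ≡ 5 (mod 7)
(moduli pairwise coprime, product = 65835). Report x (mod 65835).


Product of moduli M = 19 · 5 · 9 · 11 · 7 = 65835.
Merge one congruence at a time:
  Start: x ≡ 10 (mod 19).
  Combine with x ≡ 2 (mod 5); new modulus lcm = 95.
    Write x = 10 + 19·t and substitute into x ≡ 2 (mod 5): 19·t ≡ 2 − 10 = -8 (mod 5).
    Reduce coefficients mod 5: 4·t ≡ 2 (mod 5).
    The inverse of 4 mod 5 is 4 (since 4·4 = 16 = 3·5 + 1), so t ≡ 4·2 = 8 ≡ 3 (mod 5).
    Then x = 10 + 19·3 = 67, valid modulo lcm(19, 5) = 95: x ≡ 67 (mod 95).
  Combine with x ≡ 4 (mod 9); new modulus lcm = 855.
    Write x = 67 + 95·t and substitute into x ≡ 4 (mod 9): 95·t ≡ 4 − 67 = -63 (mod 9).
    Reduce coefficients mod 9: 5·t ≡ 0 (mod 9).
    The inverse of 5 mod 9 is 2 (since 5·2 = 10 = 1·9 + 1), so t ≡ 2·0 = 0 ≡ 0 (mod 9).
    Then x = 67 + 95·0 = 67, valid modulo lcm(95, 9) = 855: x ≡ 67 (mod 855).
  Combine with x ≡ 7 (mod 11); new modulus lcm = 9405.
    Write x = 67 + 855·t and substitute into x ≡ 7 (mod 11): 855·t ≡ 7 − 67 = -60 (mod 11).
    Reduce coefficients mod 11: 8·t ≡ 6 (mod 11).
    The inverse of 8 mod 11 is 7 (since 8·7 = 56 = 5·11 + 1), so t ≡ 7·6 = 42 ≡ 9 (mod 11).
    Then x = 67 + 855·9 = 7762, valid modulo lcm(855, 11) = 9405: x ≡ 7762 (mod 9405).
  Combine with x ≡ 5 (mod 7); new modulus lcm = 65835.
    Write x = 7762 + 9405·t and substitute into x ≡ 5 (mod 7): 9405·t ≡ 5 − 7762 = -7757 (mod 7).
    Reduce coefficients mod 7: 4·t ≡ 6 (mod 7).
    The inverse of 4 mod 7 is 2 (since 4·2 = 8 = 1·7 + 1), so t ≡ 2·6 = 12 ≡ 5 (mod 7).
    Then x = 7762 + 9405·5 = 54787, valid modulo lcm(9405, 7) = 65835: x ≡ 54787 (mod 65835).
Verify against each original: 54787 mod 19 = 10, 54787 mod 5 = 2, 54787 mod 9 = 4, 54787 mod 11 = 7, 54787 mod 7 = 5.

x ≡ 54787 (mod 65835).


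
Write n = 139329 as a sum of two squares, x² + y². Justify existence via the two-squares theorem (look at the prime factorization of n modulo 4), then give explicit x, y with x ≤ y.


Step 1: Factor n = 139329 = 3^2 · 113 · 137.
Step 2: Check the mod-4 condition on each prime factor: 3 ≡ 3 (mod 4), exponent 2 (must be even); 113 ≡ 1 (mod 4), exponent 1; 137 ≡ 1 (mod 4), exponent 1.
All primes ≡ 3 (mod 4) appear to even exponent (or don't appear), so by the two-squares theorem n IS expressible as a sum of two squares.
Step 3: Build a representation. Group n = k² · m with k = 3 and m = 113 · 137 = 15481 (a product of primes ≡ 1 (mod 4)); a representation of m scales to one of n via (k·x)² + (k·y)² = k²(x² + y²). Each prime p ≡ 1 (mod 4) is itself a sum of two squares; find a² by testing p − a² for a perfect square:
  113: 113 − 1² = 112, 113 − 2² = 109, 113 − 3² = 104, 113 − 4² = 97, 113 − 5² = 88, 113 − 6² = 77, 113 − 7² = 64 = 8² ⇒ 113 = 7² + 8².
  137: 137 − 1² = 136, 137 − 2² = 133, 137 − 3² = 128, 137 − 4² = 121 = 11² ⇒ 137 = 4² + 11².
  Combine using the Brahmagupta–Fibonacci identity (a² + b²)(c² + d²) = (ac − bd)² + (ad + bc)² = (ac + bd)² + (ad − bc)²:
  113 · 137 = 15481: from (7² + 8²)(4² + 11²), take (7·4 − 8·11, 7·11 + 8·4) = (28 − 88, 77 + 32) = (-60, 109); dropping signs (only squares matter) gives (60, 109); check 60² + 109² = 3600 + 11881 = 15481 ✓.
  Scale by k = 3: (3·60, 3·109) = (180, 327).
Step 4: Order so x ≤ y and verify: 180² + 327² = 32400 + 106929 = 139329 = n. ✓

n = 139329 = 180² + 327² (one valid representation with x ≤ y).


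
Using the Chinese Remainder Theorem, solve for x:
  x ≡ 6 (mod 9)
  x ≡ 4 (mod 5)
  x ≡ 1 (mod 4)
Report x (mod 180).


Moduli 9, 5, 4 are pairwise coprime; by CRT there is a unique solution modulo M = 9 · 5 · 4 = 180.
Solve pairwise, accumulating the modulus:
  Start with x ≡ 6 (mod 9).
  Combine with x ≡ 4 (mod 5): since gcd(9, 5) = 1, we get a unique residue mod 45.
    Write x = 6 + 9·t and substitute into x ≡ 4 (mod 5): 9·t ≡ 4 − 6 = -2 (mod 5).
    Reduce coefficients mod 5: 4·t ≡ 3 (mod 5).
    The inverse of 4 mod 5 is 4 (since 4·4 = 16 = 3·5 + 1), so t ≡ 4·3 = 12 ≡ 2 (mod 5).
    Then x = 6 + 9·2 = 24, valid modulo lcm(9, 5) = 45: x ≡ 24 (mod 45).
  Combine with x ≡ 1 (mod 4): since gcd(45, 4) = 1, we get a unique residue mod 180.
    Write x = 24 + 45·t and substitute into x ≡ 1 (mod 4): 45·t ≡ 1 − 24 = -23 (mod 4).
    Reduce coefficients mod 4: 1·t ≡ 1 (mod 4).
    So t ≡ 1 (mod 4).
    Then x = 24 + 45·1 = 69, valid modulo lcm(45, 4) = 180: x ≡ 69 (mod 180).
Verify: 69 mod 9 = 6 ✓, 69 mod 5 = 4 ✓, 69 mod 4 = 1 ✓.

x ≡ 69 (mod 180).


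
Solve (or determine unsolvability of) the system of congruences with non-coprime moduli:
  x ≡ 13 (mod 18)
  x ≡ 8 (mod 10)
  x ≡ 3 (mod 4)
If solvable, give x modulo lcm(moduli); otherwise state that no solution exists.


Moduli 18, 10, 4 are not pairwise coprime, so CRT works modulo lcm(m_i) when all pairwise compatibility conditions hold.
Pairwise compatibility: gcd(m_i, m_j) must divide a_i - a_j for every pair.
Merge one congruence at a time:
  Start: x ≡ 13 (mod 18).
  Combine with x ≡ 8 (mod 10): gcd(18, 10) = 2, and 8 - 13 = -5 is NOT divisible by 2.
    ⇒ system is inconsistent (no integer solution).

No solution (the system is inconsistent).


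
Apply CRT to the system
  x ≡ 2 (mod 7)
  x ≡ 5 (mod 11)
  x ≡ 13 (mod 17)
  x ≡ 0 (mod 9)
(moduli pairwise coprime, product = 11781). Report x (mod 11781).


Product of moduli M = 7 · 11 · 17 · 9 = 11781.
Merge one congruence at a time:
  Start: x ≡ 2 (mod 7).
  Combine with x ≡ 5 (mod 11); new modulus lcm = 77.
    Write x = 2 + 7·t and substitute into x ≡ 5 (mod 11): 7·t ≡ 5 − 2 = 3 (mod 11).
    The inverse of 7 mod 11 is 8 (since 7·8 = 56 = 5·11 + 1), so t ≡ 8·3 = 24 ≡ 2 (mod 11).
    Then x = 2 + 7·2 = 16, valid modulo lcm(7, 11) = 77: x ≡ 16 (mod 77).
  Combine with x ≡ 13 (mod 17); new modulus lcm = 1309.
    Write x = 16 + 77·t and substitute into x ≡ 13 (mod 17): 77·t ≡ 13 − 16 = -3 (mod 17).
    Reduce coefficients mod 17: 9·t ≡ 14 (mod 17).
    The inverse of 9 mod 17 is 2 (since 9·2 = 18 = 1·17 + 1), so t ≡ 2·14 = 28 ≡ 11 (mod 17).
    Then x = 16 + 77·11 = 863, valid modulo lcm(77, 17) = 1309: x ≡ 863 (mod 1309).
  Combine with x ≡ 0 (mod 9); new modulus lcm = 11781.
    Write x = 863 + 1309·t and substitute into x ≡ 0 (mod 9): 1309·t ≡ 0 − 863 = -863 (mod 9).
    Reduce coefficients mod 9: 4·t ≡ 1 (mod 9).
    The inverse of 4 mod 9 is 7 (since 4·7 = 28 = 3·9 + 1), so t ≡ 7·1 = 7 ≡ 7 (mod 9).
    Then x = 863 + 1309·7 = 10026, valid modulo lcm(1309, 9) = 11781: x ≡ 10026 (mod 11781).
Verify against each original: 10026 mod 7 = 2, 10026 mod 11 = 5, 10026 mod 17 = 13, 10026 mod 9 = 0.

x ≡ 10026 (mod 11781).


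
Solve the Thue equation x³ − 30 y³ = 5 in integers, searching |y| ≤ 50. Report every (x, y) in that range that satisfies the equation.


The equation is x³ - 30y³ = 5. For fixed y, x³ = 30·y³ + 5, so a solution requires the RHS to be a perfect cube.
Strategy: iterate y from -50 to 50, compute RHS = 30·y³ + 5, and check whether it is a (positive or negative) perfect cube.
Check small values of y:
  y = 0: RHS = 5 is not a perfect cube.
  y = 1: RHS = 35 is not a perfect cube.
  y = -1: RHS = -25 is not a perfect cube.
  y = 2: RHS = 245 is not a perfect cube.
  y = -2: RHS = -235 is not a perfect cube.
  y = 3: RHS = 815 is not a perfect cube.
  y = -3: RHS = -805 is not a perfect cube.
Continuing the search up to |y| = 50 finds no solutions either.
No (x, y) in the scanned range satisfies the equation.

No integer solutions with |y| ≤ 50.


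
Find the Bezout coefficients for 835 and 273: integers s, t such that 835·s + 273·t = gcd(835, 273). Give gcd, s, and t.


Euclidean algorithm on (835, 273) — divide until remainder is 0:
  835 = 3 · 273 + 16
  273 = 17 · 16 + 1
  16 = 16 · 1 + 0
gcd(835, 273) = 1.
Track Bezout coefficients alongside the remainders: start with r₀ = 835 = a·1 + b·0 (s = 1, t = 0) and r₁ = 273 = a·0 + b·1 (s = 0, t = 1); each new remainder r_{k+1} = r_{k-1} − q_k·r_k inherits s_{k+1} = s_{k-1} − q_k·s_k, t_{k+1} = t_{k-1} − q_k·t_k, so r_k = a·s_k + b·t_k at every step:
  q = 3: r = 16, s = 1 − 3·0 = 1, t = 0 − 3·1 = -3  (check: 835·1 + 273·(-3) = 16)
  q = 17: r = 1, s = 0 − 17·1 = -17, t = 1 − 17·(-3) = 52  (check: 835·(-17) + 273·52 = 1)
The row with r = 1 (the gcd) gives the Bezout coefficients s = -17, t = 52.
Result: 835 · (-17) + 273 · (52) = 1.

gcd(835, 273) = 1; s = -17, t = 52 (check: 835·(-17) + 273·52 = 1).


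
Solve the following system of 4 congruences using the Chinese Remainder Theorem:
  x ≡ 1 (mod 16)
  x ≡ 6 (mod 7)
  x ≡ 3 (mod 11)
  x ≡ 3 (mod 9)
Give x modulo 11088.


Product of moduli M = 16 · 7 · 11 · 9 = 11088.
Merge one congruence at a time:
  Start: x ≡ 1 (mod 16).
  Combine with x ≡ 6 (mod 7); new modulus lcm = 112.
    Write x = 1 + 16·t and substitute into x ≡ 6 (mod 7): 16·t ≡ 6 − 1 = 5 (mod 7).
    Reduce coefficients mod 7: 2·t ≡ 5 (mod 7).
    The inverse of 2 mod 7 is 4 (since 2·4 = 8 = 1·7 + 1), so t ≡ 4·5 = 20 ≡ 6 (mod 7).
    Then x = 1 + 16·6 = 97, valid modulo lcm(16, 7) = 112: x ≡ 97 (mod 112).
  Combine with x ≡ 3 (mod 11); new modulus lcm = 1232.
    Write x = 97 + 112·t and substitute into x ≡ 3 (mod 11): 112·t ≡ 3 − 97 = -94 (mod 11).
    Reduce coefficients mod 11: 2·t ≡ 5 (mod 11).
    The inverse of 2 mod 11 is 6 (since 2·6 = 12 = 1·11 + 1), so t ≡ 6·5 = 30 ≡ 8 (mod 11).
    Then x = 97 + 112·8 = 993, valid modulo lcm(112, 11) = 1232: x ≡ 993 (mod 1232).
  Combine with x ≡ 3 (mod 9); new modulus lcm = 11088.
    Write x = 993 + 1232·t and substitute into x ≡ 3 (mod 9): 1232·t ≡ 3 − 993 = -990 (mod 9).
    Reduce coefficients mod 9: 8·t ≡ 0 (mod 9).
    The inverse of 8 mod 9 is 8 (since 8·8 = 64 = 7·9 + 1), so t ≡ 8·0 = 0 ≡ 0 (mod 9).
    Then x = 993 + 1232·0 = 993, valid modulo lcm(1232, 9) = 11088: x ≡ 993 (mod 11088).
Verify against each original: 993 mod 16 = 1, 993 mod 7 = 6, 993 mod 11 = 3, 993 mod 9 = 3.

x ≡ 993 (mod 11088).


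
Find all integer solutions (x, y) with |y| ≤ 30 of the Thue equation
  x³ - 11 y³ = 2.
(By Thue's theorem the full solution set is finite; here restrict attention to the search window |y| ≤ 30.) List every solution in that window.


The equation is x³ - 11y³ = 2. For fixed y, x³ = 11·y³ + 2, so a solution requires the RHS to be a perfect cube.
Strategy: iterate y from -30 to 30, compute RHS = 11·y³ + 2, and check whether it is a (positive or negative) perfect cube.
Check small values of y:
  y = 0: RHS = 2 is not a perfect cube.
  y = 1: RHS = 13 is not a perfect cube.
  y = -1: RHS = -9 is not a perfect cube.
  y = 2: RHS = 90 is not a perfect cube.
  y = -2: RHS = -86 is not a perfect cube.
  y = 3: RHS = 299 is not a perfect cube.
  y = -3: RHS = -295 is not a perfect cube.
Continuing the search up to |y| = 30 finds no solutions either.
No (x, y) in the scanned range satisfies the equation.

No integer solutions with |y| ≤ 30.


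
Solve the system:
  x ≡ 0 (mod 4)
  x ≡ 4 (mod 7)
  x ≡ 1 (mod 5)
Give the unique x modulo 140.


Moduli 4, 7, 5 are pairwise coprime; by CRT there is a unique solution modulo M = 4 · 7 · 5 = 140.
Solve pairwise, accumulating the modulus:
  Start with x ≡ 0 (mod 4).
  Combine with x ≡ 4 (mod 7): since gcd(4, 7) = 1, we get a unique residue mod 28.
    Write x = 0 + 4·t and substitute into x ≡ 4 (mod 7): 4·t ≡ 4 − 0 = 4 (mod 7).
    The inverse of 4 mod 7 is 2 (since 4·2 = 8 = 1·7 + 1), so t ≡ 2·4 = 8 ≡ 1 (mod 7).
    Then x = 0 + 4·1 = 4, valid modulo lcm(4, 7) = 28: x ≡ 4 (mod 28).
  Combine with x ≡ 1 (mod 5): since gcd(28, 5) = 1, we get a unique residue mod 140.
    Write x = 4 + 28·t and substitute into x ≡ 1 (mod 5): 28·t ≡ 1 − 4 = -3 (mod 5).
    Reduce coefficients mod 5: 3·t ≡ 2 (mod 5).
    The inverse of 3 mod 5 is 2 (since 3·2 = 6 = 1·5 + 1), so t ≡ 2·2 = 4 ≡ 4 (mod 5).
    Then x = 4 + 28·4 = 116, valid modulo lcm(28, 5) = 140: x ≡ 116 (mod 140).
Verify: 116 mod 4 = 0 ✓, 116 mod 7 = 4 ✓, 116 mod 5 = 1 ✓.

x ≡ 116 (mod 140).


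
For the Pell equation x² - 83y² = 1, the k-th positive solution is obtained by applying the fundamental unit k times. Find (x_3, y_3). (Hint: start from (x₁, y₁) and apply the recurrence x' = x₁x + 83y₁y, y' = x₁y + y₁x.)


Step 1: Find the fundamental solution (x₁, y₁) of x² - 83y² = 1.
  Expand √83 as a continued fraction. a₀ = ⌊√83⌋ = 9; iterate m_{k+1} = d_k·a_k − m_k, d_{k+1} = (83 − m_{k+1}²)/d_k, a_{k+1} = ⌊(a₀ + m_{k+1})/d_{k+1}⌋ (starting m₀ = 0, d₀ = 1), with convergents p_k = a_k·p_{k-1} + p_{k-2}, q_k = a_k·q_{k-1} + q_{k-2} (p₋₁ = 1, q₋₁ = 0):
  k = 0: a₀ = 9; p₀/q₀ = 9/1; p₀² − 83·q₀² = 81 − 83 = -2.
  k = 1: m = 9, d = 2, a = ⌊(9 + 9)/2⌋ = 9; p/q = (9·9 + 1)/(9·1 + 0) = 82/9; p² − 83·q² = 6724 − 6723 = 1.
  The first convergent with p² − 83·q² = 1 gives the fundamental solution (x₁, y₁) = (82, 9).
Step 2: Apply the recurrence (x_{n+1}, y_{n+1}) = (x₁x_n + 83y₁y_n, x₁y_n + y₁x_n) repeatedly.
  From (x_1, y_1) = (82, 9): x_2 = 82·82 + 83·9·9 = 13447; y_2 = 82·9 + 9·82 = 1476.
  From (x_2, y_2) = (13447, 1476): x_3 = 82·13447 + 83·9·1476 = 2205226; y_3 = 82·1476 + 9·13447 = 242055.
Step 3: Verify x_3² - 83·y_3² = 4863021711076 - 4863021711075 = 1 (should be 1). ✓

(x_1, y_1) = (82, 9); (x_3, y_3) = (2205226, 242055).


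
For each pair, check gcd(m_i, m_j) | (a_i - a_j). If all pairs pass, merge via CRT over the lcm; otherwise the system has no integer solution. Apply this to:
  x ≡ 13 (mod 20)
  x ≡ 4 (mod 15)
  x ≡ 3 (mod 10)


Moduli 20, 15, 10 are not pairwise coprime, so CRT works modulo lcm(m_i) when all pairwise compatibility conditions hold.
Pairwise compatibility: gcd(m_i, m_j) must divide a_i - a_j for every pair.
Merge one congruence at a time:
  Start: x ≡ 13 (mod 20).
  Combine with x ≡ 4 (mod 15): gcd(20, 15) = 5, and 4 - 13 = -9 is NOT divisible by 5.
    ⇒ system is inconsistent (no integer solution).

No solution (the system is inconsistent).


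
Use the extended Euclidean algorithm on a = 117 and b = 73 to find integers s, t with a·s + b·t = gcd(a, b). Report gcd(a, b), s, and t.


Euclidean algorithm on (117, 73) — divide until remainder is 0:
  117 = 1 · 73 + 44
  73 = 1 · 44 + 29
  44 = 1 · 29 + 15
  29 = 1 · 15 + 14
  15 = 1 · 14 + 1
  14 = 14 · 1 + 0
gcd(117, 73) = 1.
Track Bezout coefficients alongside the remainders: start with r₀ = 117 = a·1 + b·0 (s = 1, t = 0) and r₁ = 73 = a·0 + b·1 (s = 0, t = 1); each new remainder r_{k+1} = r_{k-1} − q_k·r_k inherits s_{k+1} = s_{k-1} − q_k·s_k, t_{k+1} = t_{k-1} − q_k·t_k, so r_k = a·s_k + b·t_k at every step:
  q = 1: r = 44, s = 1 − 1·0 = 1, t = 0 − 1·1 = -1  (check: 117·1 + 73·(-1) = 44)
  q = 1: r = 29, s = 0 − 1·1 = -1, t = 1 − 1·(-1) = 2  (check: 117·(-1) + 73·2 = 29)
  q = 1: r = 15, s = 1 − 1·(-1) = 2, t = -1 − 1·2 = -3  (check: 117·2 + 73·(-3) = 15)
  q = 1: r = 14, s = -1 − 1·2 = -3, t = 2 − 1·(-3) = 5  (check: 117·(-3) + 73·5 = 14)
  q = 1: r = 1, s = 2 − 1·(-3) = 5, t = -3 − 1·5 = -8  (check: 117·5 + 73·(-8) = 1)
The row with r = 1 (the gcd) gives the Bezout coefficients s = 5, t = -8.
Result: 117 · (5) + 73 · (-8) = 1.

gcd(117, 73) = 1; s = 5, t = -8 (check: 117·5 + 73·(-8) = 1).


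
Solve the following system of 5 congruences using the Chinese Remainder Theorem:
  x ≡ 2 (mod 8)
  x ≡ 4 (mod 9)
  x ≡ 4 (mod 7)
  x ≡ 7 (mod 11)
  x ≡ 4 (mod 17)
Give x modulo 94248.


Product of moduli M = 8 · 9 · 7 · 11 · 17 = 94248.
Merge one congruence at a time:
  Start: x ≡ 2 (mod 8).
  Combine with x ≡ 4 (mod 9); new modulus lcm = 72.
    Write x = 2 + 8·t and substitute into x ≡ 4 (mod 9): 8·t ≡ 4 − 2 = 2 (mod 9).
    The inverse of 8 mod 9 is 8 (since 8·8 = 64 = 7·9 + 1), so t ≡ 8·2 = 16 ≡ 7 (mod 9).
    Then x = 2 + 8·7 = 58, valid modulo lcm(8, 9) = 72: x ≡ 58 (mod 72).
  Combine with x ≡ 4 (mod 7); new modulus lcm = 504.
    Write x = 58 + 72·t and substitute into x ≡ 4 (mod 7): 72·t ≡ 4 − 58 = -54 (mod 7).
    Reduce coefficients mod 7: 2·t ≡ 2 (mod 7).
    The inverse of 2 mod 7 is 4 (since 2·4 = 8 = 1·7 + 1), so t ≡ 4·2 = 8 ≡ 1 (mod 7).
    Then x = 58 + 72·1 = 130, valid modulo lcm(72, 7) = 504: x ≡ 130 (mod 504).
  Combine with x ≡ 7 (mod 11); new modulus lcm = 5544.
    Write x = 130 + 504·t and substitute into x ≡ 7 (mod 11): 504·t ≡ 7 − 130 = -123 (mod 11).
    Reduce coefficients mod 11: 9·t ≡ 9 (mod 11).
    The inverse of 9 mod 11 is 5 (since 9·5 = 45 = 4·11 + 1), so t ≡ 5·9 = 45 ≡ 1 (mod 11).
    Then x = 130 + 504·1 = 634, valid modulo lcm(504, 11) = 5544: x ≡ 634 (mod 5544).
  Combine with x ≡ 4 (mod 17); new modulus lcm = 94248.
    Write x = 634 + 5544·t and substitute into x ≡ 4 (mod 17): 5544·t ≡ 4 − 634 = -630 (mod 17).
    Reduce coefficients mod 17: 2·t ≡ 16 (mod 17).
    The inverse of 2 mod 17 is 9 (since 2·9 = 18 = 1·17 + 1), so t ≡ 9·16 = 144 ≡ 8 (mod 17).
    Then x = 634 + 5544·8 = 44986, valid modulo lcm(5544, 17) = 94248: x ≡ 44986 (mod 94248).
Verify against each original: 44986 mod 8 = 2, 44986 mod 9 = 4, 44986 mod 7 = 4, 44986 mod 11 = 7, 44986 mod 17 = 4.

x ≡ 44986 (mod 94248).


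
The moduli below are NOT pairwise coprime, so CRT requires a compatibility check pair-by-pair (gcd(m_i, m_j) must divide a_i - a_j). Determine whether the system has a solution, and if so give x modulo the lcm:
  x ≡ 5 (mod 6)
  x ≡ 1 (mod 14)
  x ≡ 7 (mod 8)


Moduli 6, 14, 8 are not pairwise coprime, so CRT works modulo lcm(m_i) when all pairwise compatibility conditions hold.
Pairwise compatibility: gcd(m_i, m_j) must divide a_i - a_j for every pair.
Merge one congruence at a time:
  Start: x ≡ 5 (mod 6).
  Combine with x ≡ 1 (mod 14): gcd(6, 14) = 2; 1 - 5 = -4, which IS divisible by 2, so compatible.
    Write x = 5 + 6·t and substitute into x ≡ 1 (mod 14): 6·t ≡ 1 − 5 = -4 (mod 14).
    Divide the congruence (and modulus) by g = 2: 3·t ≡ -2 (mod 7).
    Reduce coefficients mod 7: 3·t ≡ 5 (mod 7).
    The inverse of 3 mod 7 is 5 (since 3·5 = 15 = 2·7 + 1), so t ≡ 5·5 = 25 ≡ 4 (mod 7).
    Then x = 5 + 6·4 = 29, valid modulo lcm(6, 14) = 42: x ≡ 29 (mod 42).
  Combine with x ≡ 7 (mod 8): gcd(42, 8) = 2; 7 - 29 = -22, which IS divisible by 2, so compatible.
    Write x = 29 + 42·t and substitute into x ≡ 7 (mod 8): 42·t ≡ 7 − 29 = -22 (mod 8).
    Divide the congruence (and modulus) by g = 2: 21·t ≡ -11 (mod 4).
    Reduce coefficients mod 4: 1·t ≡ 1 (mod 4).
    So t ≡ 1 (mod 4).
    Then x = 29 + 42·1 = 71, valid modulo lcm(42, 8) = 168: x ≡ 71 (mod 168).
Verify: 71 mod 6 = 5, 71 mod 14 = 1, 71 mod 8 = 7.

x ≡ 71 (mod 168).


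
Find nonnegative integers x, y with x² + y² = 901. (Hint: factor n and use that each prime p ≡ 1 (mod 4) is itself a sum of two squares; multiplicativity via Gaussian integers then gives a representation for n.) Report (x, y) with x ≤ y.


Step 1: Factor n = 901 = 17 · 53.
Step 2: Check the mod-4 condition on each prime factor: 17 ≡ 1 (mod 4), exponent 1; 53 ≡ 1 (mod 4), exponent 1.
All primes ≡ 3 (mod 4) appear to even exponent (or don't appear), so by the two-squares theorem n IS expressible as a sum of two squares.
Step 3: Build a representation. Here n = 17 · 53 is a product of primes ≡ 1 (mod 4). Each prime p ≡ 1 (mod 4) is itself a sum of two squares; find a² by testing p − a² for a perfect square:
  17: 17 − 1² = 16 = 4² ⇒ 17 = 1² + 4².
  53: 53 − 1² = 52, 53 − 2² = 49 = 7² ⇒ 53 = 2² + 7².
  Combine using the Brahmagupta–Fibonacci identity (a² + b²)(c² + d²) = (ac − bd)² + (ad + bc)² = (ac + bd)² + (ad − bc)²:
  17 · 53 = 901: from (1² + 4²)(2² + 7²), take (1·2 − 4·7, 1·7 + 4·2) = (2 − 28, 7 + 8) = (-26, 15); dropping signs (only squares matter) gives (26, 15); check 26² + 15² = 676 + 225 = 901 ✓.
Step 4: Order so x ≤ y and verify: 15² + 26² = 225 + 676 = 901 = n. ✓

n = 901 = 15² + 26² (one valid representation with x ≤ y).


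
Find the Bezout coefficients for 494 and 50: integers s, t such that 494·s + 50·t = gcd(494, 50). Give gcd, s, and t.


Euclidean algorithm on (494, 50) — divide until remainder is 0:
  494 = 9 · 50 + 44
  50 = 1 · 44 + 6
  44 = 7 · 6 + 2
  6 = 3 · 2 + 0
gcd(494, 50) = 2.
Track Bezout coefficients alongside the remainders: start with r₀ = 494 = a·1 + b·0 (s = 1, t = 0) and r₁ = 50 = a·0 + b·1 (s = 0, t = 1); each new remainder r_{k+1} = r_{k-1} − q_k·r_k inherits s_{k+1} = s_{k-1} − q_k·s_k, t_{k+1} = t_{k-1} − q_k·t_k, so r_k = a·s_k + b·t_k at every step:
  q = 9: r = 44, s = 1 − 9·0 = 1, t = 0 − 9·1 = -9  (check: 494·1 + 50·(-9) = 44)
  q = 1: r = 6, s = 0 − 1·1 = -1, t = 1 − 1·(-9) = 10  (check: 494·(-1) + 50·10 = 6)
  q = 7: r = 2, s = 1 − 7·(-1) = 8, t = -9 − 7·10 = -79  (check: 494·8 + 50·(-79) = 2)
The row with r = 2 (the gcd) gives the Bezout coefficients s = 8, t = -79.
Result: 494 · (8) + 50 · (-79) = 2.

gcd(494, 50) = 2; s = 8, t = -79 (check: 494·8 + 50·(-79) = 2).


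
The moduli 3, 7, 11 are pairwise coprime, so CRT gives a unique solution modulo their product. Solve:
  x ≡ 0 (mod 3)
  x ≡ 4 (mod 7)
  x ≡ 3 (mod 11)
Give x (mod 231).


Moduli 3, 7, 11 are pairwise coprime; by CRT there is a unique solution modulo M = 3 · 7 · 11 = 231.
Solve pairwise, accumulating the modulus:
  Start with x ≡ 0 (mod 3).
  Combine with x ≡ 4 (mod 7): since gcd(3, 7) = 1, we get a unique residue mod 21.
    Write x = 0 + 3·t and substitute into x ≡ 4 (mod 7): 3·t ≡ 4 − 0 = 4 (mod 7).
    The inverse of 3 mod 7 is 5 (since 3·5 = 15 = 2·7 + 1), so t ≡ 5·4 = 20 ≡ 6 (mod 7).
    Then x = 0 + 3·6 = 18, valid modulo lcm(3, 7) = 21: x ≡ 18 (mod 21).
  Combine with x ≡ 3 (mod 11): since gcd(21, 11) = 1, we get a unique residue mod 231.
    Write x = 18 + 21·t and substitute into x ≡ 3 (mod 11): 21·t ≡ 3 − 18 = -15 (mod 11).
    Reduce coefficients mod 11: 10·t ≡ 7 (mod 11).
    The inverse of 10 mod 11 is 10 (since 10·10 = 100 = 9·11 + 1), so t ≡ 10·7 = 70 ≡ 4 (mod 11).
    Then x = 18 + 21·4 = 102, valid modulo lcm(21, 11) = 231: x ≡ 102 (mod 231).
Verify: 102 mod 3 = 0 ✓, 102 mod 7 = 4 ✓, 102 mod 11 = 3 ✓.

x ≡ 102 (mod 231).


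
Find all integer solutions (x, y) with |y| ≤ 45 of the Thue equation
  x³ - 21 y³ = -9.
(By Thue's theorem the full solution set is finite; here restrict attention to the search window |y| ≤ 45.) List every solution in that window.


The equation is x³ - 21y³ = -9. For fixed y, x³ = 21·y³ − 9, so a solution requires the RHS to be a perfect cube.
Strategy: iterate y from -45 to 45, compute RHS = 21·y³ − 9, and check whether it is a (positive or negative) perfect cube.
Check small values of y:
  y = 0: RHS = -9 is not a perfect cube.
  y = 1: RHS = 12 is not a perfect cube.
  y = -1: RHS = -30 is not a perfect cube.
  y = 2: RHS = 159 is not a perfect cube.
  y = -2: RHS = -177 is not a perfect cube.
  y = 3: RHS = 558 is not a perfect cube.
  y = -3: RHS = -576 is not a perfect cube.
Continuing the search up to |y| = 45 finds no solutions either.
No (x, y) in the scanned range satisfies the equation.

No integer solutions with |y| ≤ 45.


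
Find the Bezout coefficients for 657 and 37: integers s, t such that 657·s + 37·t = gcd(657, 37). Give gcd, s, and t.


Euclidean algorithm on (657, 37) — divide until remainder is 0:
  657 = 17 · 37 + 28
  37 = 1 · 28 + 9
  28 = 3 · 9 + 1
  9 = 9 · 1 + 0
gcd(657, 37) = 1.
Track Bezout coefficients alongside the remainders: start with r₀ = 657 = a·1 + b·0 (s = 1, t = 0) and r₁ = 37 = a·0 + b·1 (s = 0, t = 1); each new remainder r_{k+1} = r_{k-1} − q_k·r_k inherits s_{k+1} = s_{k-1} − q_k·s_k, t_{k+1} = t_{k-1} − q_k·t_k, so r_k = a·s_k + b·t_k at every step:
  q = 17: r = 28, s = 1 − 17·0 = 1, t = 0 − 17·1 = -17  (check: 657·1 + 37·(-17) = 28)
  q = 1: r = 9, s = 0 − 1·1 = -1, t = 1 − 1·(-17) = 18  (check: 657·(-1) + 37·18 = 9)
  q = 3: r = 1, s = 1 − 3·(-1) = 4, t = -17 − 3·18 = -71  (check: 657·4 + 37·(-71) = 1)
The row with r = 1 (the gcd) gives the Bezout coefficients s = 4, t = -71.
Result: 657 · (4) + 37 · (-71) = 1.

gcd(657, 37) = 1; s = 4, t = -71 (check: 657·4 + 37·(-71) = 1).


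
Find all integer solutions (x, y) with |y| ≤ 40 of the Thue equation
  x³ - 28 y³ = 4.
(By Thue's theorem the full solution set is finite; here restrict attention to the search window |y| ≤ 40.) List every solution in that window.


The equation is x³ - 28y³ = 4. For fixed y, x³ = 28·y³ + 4, so a solution requires the RHS to be a perfect cube.
Strategy: iterate y from -40 to 40, compute RHS = 28·y³ + 4, and check whether it is a (positive or negative) perfect cube.
Check small values of y:
  y = 0: RHS = 4 is not a perfect cube.
  y = 1: RHS = 32 is not a perfect cube.
  y = -1: RHS = -24 is not a perfect cube.
  y = 2: RHS = 228 is not a perfect cube.
  y = -2: RHS = -220 is not a perfect cube.
  y = 3: RHS = 760 is not a perfect cube.
  y = -3: RHS = -752 is not a perfect cube.
Continuing the search up to |y| = 40 finds no solutions either.
No (x, y) in the scanned range satisfies the equation.

No integer solutions with |y| ≤ 40.


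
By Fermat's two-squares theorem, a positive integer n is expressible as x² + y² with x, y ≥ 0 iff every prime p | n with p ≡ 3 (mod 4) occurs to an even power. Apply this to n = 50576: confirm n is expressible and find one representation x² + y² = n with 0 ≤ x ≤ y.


Step 1: Factor n = 50576 = 2^4 · 29 · 109.
Step 2: Check the mod-4 condition on each prime factor: 2 = 2 (special); 29 ≡ 1 (mod 4), exponent 1; 109 ≡ 1 (mod 4), exponent 1.
All primes ≡ 3 (mod 4) appear to even exponent (or don't appear), so by the two-squares theorem n IS expressible as a sum of two squares.
Step 3: Build a representation. Group n = k² · m with k = 4 and m = 29 · 109 = 3161 (a product of primes ≡ 1 (mod 4)); a representation of m scales to one of n via (k·x)² + (k·y)² = k²(x² + y²). Each prime p ≡ 1 (mod 4) is itself a sum of two squares; find a² by testing p − a² for a perfect square:
  29: 29 − 1² = 28, 29 − 2² = 25 = 5² ⇒ 29 = 2² + 5².
  109: 109 − 1² = 108, 109 − 2² = 105, 109 − 3² = 100 = 10² ⇒ 109 = 3² + 10².
  Combine using the Brahmagupta–Fibonacci identity (a² + b²)(c² + d²) = (ac − bd)² + (ad + bc)² = (ac + bd)² + (ad − bc)²:
  29 · 109 = 3161: from (2² + 5²)(3² + 10²), take (2·3 − 5·10, 2·10 + 5·3) = (6 − 50, 20 + 15) = (-44, 35); dropping signs (only squares matter) gives (44, 35); check 44² + 35² = 1936 + 1225 = 3161 ✓.
  Scale by k = 4: (4·44, 4·35) = (176, 140).
Step 4: Order so x ≤ y and verify: 140² + 176² = 19600 + 30976 = 50576 = n. ✓

n = 50576 = 140² + 176² (one valid representation with x ≤ y).


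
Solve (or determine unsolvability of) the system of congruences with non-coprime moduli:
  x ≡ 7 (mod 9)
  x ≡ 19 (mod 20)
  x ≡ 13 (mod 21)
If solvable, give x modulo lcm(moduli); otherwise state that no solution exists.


Moduli 9, 20, 21 are not pairwise coprime, so CRT works modulo lcm(m_i) when all pairwise compatibility conditions hold.
Pairwise compatibility: gcd(m_i, m_j) must divide a_i - a_j for every pair.
Merge one congruence at a time:
  Start: x ≡ 7 (mod 9).
  Combine with x ≡ 19 (mod 20): gcd(9, 20) = 1; 19 - 7 = 12, which IS divisible by 1, so compatible.
    Write x = 7 + 9·t and substitute into x ≡ 19 (mod 20): 9·t ≡ 19 − 7 = 12 (mod 20).
    The inverse of 9 mod 20 is 9 (since 9·9 = 81 = 4·20 + 1), so t ≡ 9·12 = 108 ≡ 8 (mod 20).
    Then x = 7 + 9·8 = 79, valid modulo lcm(9, 20) = 180: x ≡ 79 (mod 180).
  Combine with x ≡ 13 (mod 21): gcd(180, 21) = 3; 13 - 79 = -66, which IS divisible by 3, so compatible.
    Write x = 79 + 180·t and substitute into x ≡ 13 (mod 21): 180·t ≡ 13 − 79 = -66 (mod 21).
    Divide the congruence (and modulus) by g = 3: 60·t ≡ -22 (mod 7).
    Reduce coefficients mod 7: 4·t ≡ 6 (mod 7).
    The inverse of 4 mod 7 is 2 (since 4·2 = 8 = 1·7 + 1), so t ≡ 2·6 = 12 ≡ 5 (mod 7).
    Then x = 79 + 180·5 = 979, valid modulo lcm(180, 21) = 1260: x ≡ 979 (mod 1260).
Verify: 979 mod 9 = 7, 979 mod 20 = 19, 979 mod 21 = 13.

x ≡ 979 (mod 1260).


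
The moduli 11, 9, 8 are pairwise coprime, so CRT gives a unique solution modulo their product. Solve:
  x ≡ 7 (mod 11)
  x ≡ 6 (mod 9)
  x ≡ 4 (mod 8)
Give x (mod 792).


Moduli 11, 9, 8 are pairwise coprime; by CRT there is a unique solution modulo M = 11 · 9 · 8 = 792.
Solve pairwise, accumulating the modulus:
  Start with x ≡ 7 (mod 11).
  Combine with x ≡ 6 (mod 9): since gcd(11, 9) = 1, we get a unique residue mod 99.
    Write x = 7 + 11·t and substitute into x ≡ 6 (mod 9): 11·t ≡ 6 − 7 = -1 (mod 9).
    Reduce coefficients mod 9: 2·t ≡ 8 (mod 9).
    The inverse of 2 mod 9 is 5 (since 2·5 = 10 = 1·9 + 1), so t ≡ 5·8 = 40 ≡ 4 (mod 9).
    Then x = 7 + 11·4 = 51, valid modulo lcm(11, 9) = 99: x ≡ 51 (mod 99).
  Combine with x ≡ 4 (mod 8): since gcd(99, 8) = 1, we get a unique residue mod 792.
    Write x = 51 + 99·t and substitute into x ≡ 4 (mod 8): 99·t ≡ 4 − 51 = -47 (mod 8).
    Reduce coefficients mod 8: 3·t ≡ 1 (mod 8).
    The inverse of 3 mod 8 is 3 (since 3·3 = 9 = 1·8 + 1), so t ≡ 3·1 = 3 ≡ 3 (mod 8).
    Then x = 51 + 99·3 = 348, valid modulo lcm(99, 8) = 792: x ≡ 348 (mod 792).
Verify: 348 mod 11 = 7 ✓, 348 mod 9 = 6 ✓, 348 mod 8 = 4 ✓.

x ≡ 348 (mod 792).


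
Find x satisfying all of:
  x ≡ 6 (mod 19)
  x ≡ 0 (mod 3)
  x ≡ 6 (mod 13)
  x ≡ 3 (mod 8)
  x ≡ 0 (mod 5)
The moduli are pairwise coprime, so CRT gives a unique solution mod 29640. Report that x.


Product of moduli M = 19 · 3 · 13 · 8 · 5 = 29640.
Merge one congruence at a time:
  Start: x ≡ 6 (mod 19).
  Combine with x ≡ 0 (mod 3); new modulus lcm = 57.
    Write x = 6 + 19·t and substitute into x ≡ 0 (mod 3): 19·t ≡ 0 − 6 = -6 (mod 3).
    Reduce coefficients mod 3: 1·t ≡ 0 (mod 3).
    So t ≡ 0 (mod 3).
    Then x = 6 + 19·0 = 6, valid modulo lcm(19, 3) = 57: x ≡ 6 (mod 57).
  Combine with x ≡ 6 (mod 13); new modulus lcm = 741.
    Write x = 6 + 57·t and substitute into x ≡ 6 (mod 13): 57·t ≡ 6 − 6 = 0 (mod 13).
    Reduce coefficients mod 13: 5·t ≡ 0 (mod 13).
    The inverse of 5 mod 13 is 8 (since 5·8 = 40 = 3·13 + 1), so t ≡ 8·0 = 0 ≡ 0 (mod 13).
    Then x = 6 + 57·0 = 6, valid modulo lcm(57, 13) = 741: x ≡ 6 (mod 741).
  Combine with x ≡ 3 (mod 8); new modulus lcm = 5928.
    Write x = 6 + 741·t and substitute into x ≡ 3 (mod 8): 741·t ≡ 3 − 6 = -3 (mod 8).
    Reduce coefficients mod 8: 5·t ≡ 5 (mod 8).
    The inverse of 5 mod 8 is 5 (since 5·5 = 25 = 3·8 + 1), so t ≡ 5·5 = 25 ≡ 1 (mod 8).
    Then x = 6 + 741·1 = 747, valid modulo lcm(741, 8) = 5928: x ≡ 747 (mod 5928).
  Combine with x ≡ 0 (mod 5); new modulus lcm = 29640.
    Write x = 747 + 5928·t and substitute into x ≡ 0 (mod 5): 5928·t ≡ 0 − 747 = -747 (mod 5).
    Reduce coefficients mod 5: 3·t ≡ 3 (mod 5).
    The inverse of 3 mod 5 is 2 (since 3·2 = 6 = 1·5 + 1), so t ≡ 2·3 = 6 ≡ 1 (mod 5).
    Then x = 747 + 5928·1 = 6675, valid modulo lcm(5928, 5) = 29640: x ≡ 6675 (mod 29640).
Verify against each original: 6675 mod 19 = 6, 6675 mod 3 = 0, 6675 mod 13 = 6, 6675 mod 8 = 3, 6675 mod 5 = 0.

x ≡ 6675 (mod 29640).
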